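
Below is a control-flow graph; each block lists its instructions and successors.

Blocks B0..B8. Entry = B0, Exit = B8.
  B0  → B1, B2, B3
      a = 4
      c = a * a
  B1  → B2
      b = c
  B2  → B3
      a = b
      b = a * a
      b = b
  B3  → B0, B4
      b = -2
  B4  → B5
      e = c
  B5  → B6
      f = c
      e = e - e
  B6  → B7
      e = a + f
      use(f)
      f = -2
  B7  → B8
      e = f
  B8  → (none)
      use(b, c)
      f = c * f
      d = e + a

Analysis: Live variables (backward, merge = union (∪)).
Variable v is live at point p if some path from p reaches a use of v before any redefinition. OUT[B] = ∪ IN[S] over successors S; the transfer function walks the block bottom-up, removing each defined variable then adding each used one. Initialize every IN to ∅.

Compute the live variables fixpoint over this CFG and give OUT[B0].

Answer: {a, b, c}

Working:
Fixpoint table:
  B0:  IN={b}  OUT={a, b, c}
  B1:  IN={c}  OUT={b, c}
  B2:  IN={b, c}  OUT={a, c}
  B3:  IN={a, c}  OUT={a, b, c}
  B4:  IN={a, b, c}  OUT={a, b, c, e}
  B5:  IN={a, b, c, e}  OUT={a, b, c, f}
  B6:  IN={a, b, c, f}  OUT={a, b, c, f}
  B7:  IN={a, b, c, f}  OUT={a, b, c, e, f}
  B8:  IN={a, b, c, e, f}  OUT={}

Merge at B0: OUT[B0] = IN[B1] ⊔ IN[B2] ⊔ IN[B3] = {a, b, c}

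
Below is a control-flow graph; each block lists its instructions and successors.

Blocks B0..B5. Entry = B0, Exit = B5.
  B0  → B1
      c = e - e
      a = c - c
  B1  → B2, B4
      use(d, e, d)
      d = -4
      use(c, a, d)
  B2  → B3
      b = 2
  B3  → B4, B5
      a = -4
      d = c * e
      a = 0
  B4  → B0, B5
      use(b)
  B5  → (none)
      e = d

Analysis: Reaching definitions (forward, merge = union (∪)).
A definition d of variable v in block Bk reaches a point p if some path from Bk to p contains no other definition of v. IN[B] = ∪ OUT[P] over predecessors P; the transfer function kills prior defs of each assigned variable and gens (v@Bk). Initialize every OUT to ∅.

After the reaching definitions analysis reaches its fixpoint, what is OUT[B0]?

Per-block solution:
  B0:   IN={a@B0, a@B3, b@B2, c@B0, d@B1, d@B3}   OUT={a@B0, b@B2, c@B0, d@B1, d@B3}
  B1:   IN={a@B0, b@B2, c@B0, d@B1, d@B3}   OUT={a@B0, b@B2, c@B0, d@B1}
  B2:   IN={a@B0, b@B2, c@B0, d@B1}   OUT={a@B0, b@B2, c@B0, d@B1}
  B3:   IN={a@B0, b@B2, c@B0, d@B1}   OUT={a@B3, b@B2, c@B0, d@B3}
  B4:   IN={a@B0, a@B3, b@B2, c@B0, d@B1, d@B3}   OUT={a@B0, a@B3, b@B2, c@B0, d@B1, d@B3}
  B5:   IN={a@B0, a@B3, b@B2, c@B0, d@B1, d@B3}   OUT={a@B0, a@B3, b@B2, c@B0, d@B1, d@B3, e@B5}

Merge at B0 (entry node, so the boundary value {} is joined with the incoming edge(s)): IN[B0] = {} ⊔ OUT[B4] = {a@B0, a@B3, b@B2, c@B0, d@B1, d@B3}
Applying B0's transfer function to that IN value gives OUT[B0] (row B0 above).

Answer: {a@B0, b@B2, c@B0, d@B1, d@B3}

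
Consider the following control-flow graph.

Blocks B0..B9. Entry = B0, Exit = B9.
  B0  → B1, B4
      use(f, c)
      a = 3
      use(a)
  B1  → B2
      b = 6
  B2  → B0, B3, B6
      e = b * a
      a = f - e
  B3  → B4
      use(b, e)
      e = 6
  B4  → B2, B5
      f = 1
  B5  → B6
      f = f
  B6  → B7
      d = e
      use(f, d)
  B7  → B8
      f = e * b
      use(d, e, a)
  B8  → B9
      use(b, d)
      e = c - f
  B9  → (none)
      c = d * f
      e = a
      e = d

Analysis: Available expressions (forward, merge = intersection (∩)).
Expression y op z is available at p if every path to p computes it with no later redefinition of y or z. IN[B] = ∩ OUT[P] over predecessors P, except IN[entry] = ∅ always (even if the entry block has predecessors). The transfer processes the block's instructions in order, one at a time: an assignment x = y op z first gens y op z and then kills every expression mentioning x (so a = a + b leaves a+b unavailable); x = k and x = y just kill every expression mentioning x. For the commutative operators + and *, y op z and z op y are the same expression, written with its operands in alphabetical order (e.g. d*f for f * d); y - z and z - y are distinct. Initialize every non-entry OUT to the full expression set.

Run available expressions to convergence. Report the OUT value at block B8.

Per-block solution:
  B0:  IN={}  OUT={}
  B1:  IN={}  OUT={}
  B2:  IN={}  OUT={f-e}
  B3:  IN={f-e}  OUT={}
  B4:  IN={}  OUT={}
  B5:  IN={}  OUT={}
  B6:  IN={}  OUT={}
  B7:  IN={}  OUT={b*e}
  B8:  IN={b*e}  OUT={c-f}
  B9:  IN={c-f}  OUT={d*f}

Merge at B8: IN[B8] = OUT[B7] = {b*e}
Applying B8's transfer function to that IN value gives OUT[B8] (row B8 above).

Answer: {c-f}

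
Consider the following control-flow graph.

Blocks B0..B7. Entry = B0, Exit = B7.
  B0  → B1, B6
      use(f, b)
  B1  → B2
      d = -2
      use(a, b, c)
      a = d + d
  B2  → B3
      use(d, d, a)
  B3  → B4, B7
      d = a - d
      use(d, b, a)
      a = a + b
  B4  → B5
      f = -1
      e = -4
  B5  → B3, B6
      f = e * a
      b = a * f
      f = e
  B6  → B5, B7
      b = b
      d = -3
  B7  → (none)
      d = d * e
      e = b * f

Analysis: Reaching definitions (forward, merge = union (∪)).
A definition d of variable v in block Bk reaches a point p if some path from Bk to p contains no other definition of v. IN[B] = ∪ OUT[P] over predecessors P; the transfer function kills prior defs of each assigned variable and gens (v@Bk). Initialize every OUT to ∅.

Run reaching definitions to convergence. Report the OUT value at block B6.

Answer: {a@B3, b@B6, d@B6, e@B4, f@B5}

Working:
Fixpoint table:
  B0:   IN={}   OUT={}
  B1:   IN={}   OUT={a@B1, d@B1}
  B2:   IN={a@B1, d@B1}   OUT={a@B1, d@B1}
  B3:   IN={a@B1, a@B3, b@B5, d@B1, d@B3, d@B6, e@B4, f@B5}   OUT={a@B3, b@B5, d@B3, e@B4, f@B5}
  B4:   IN={a@B3, b@B5, d@B3, e@B4, f@B5}   OUT={a@B3, b@B5, d@B3, e@B4, f@B4}
  B5:   IN={a@B3, b@B5, b@B6, d@B3, d@B6, e@B4, f@B4, f@B5}   OUT={a@B3, b@B5, d@B3, d@B6, e@B4, f@B5}
  B6:   IN={a@B3, b@B5, d@B3, d@B6, e@B4, f@B5}   OUT={a@B3, b@B6, d@B6, e@B4, f@B5}
  B7:   IN={a@B3, b@B5, b@B6, d@B3, d@B6, e@B4, f@B5}   OUT={a@B3, b@B5, b@B6, d@B7, e@B7, f@B5}

Merge at B6: IN[B6] = OUT[B0] ⊔ OUT[B5] = {a@B3, b@B5, d@B3, d@B6, e@B4, f@B5}
Applying B6's transfer function to that IN value gives OUT[B6] (row B6 above).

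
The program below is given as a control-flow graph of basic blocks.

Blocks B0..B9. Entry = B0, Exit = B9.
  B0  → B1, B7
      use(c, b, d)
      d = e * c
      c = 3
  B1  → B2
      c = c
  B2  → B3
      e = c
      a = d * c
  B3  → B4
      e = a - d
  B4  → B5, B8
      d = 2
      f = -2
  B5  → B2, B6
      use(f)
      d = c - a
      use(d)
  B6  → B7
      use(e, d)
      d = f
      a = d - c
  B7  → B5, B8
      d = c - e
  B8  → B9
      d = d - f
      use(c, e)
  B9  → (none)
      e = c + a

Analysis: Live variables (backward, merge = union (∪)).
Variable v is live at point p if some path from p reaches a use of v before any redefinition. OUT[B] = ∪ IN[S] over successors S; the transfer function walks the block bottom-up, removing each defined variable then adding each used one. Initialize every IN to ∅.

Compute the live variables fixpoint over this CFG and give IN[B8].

Fixpoint table:
  B0: | IN={a, b, c, d, e, f} | OUT={a, c, d, e, f}
  B1: | IN={c, d} | OUT={c, d}
  B2: | IN={c, d} | OUT={a, c, d}
  B3: | IN={a, c, d} | OUT={a, c, e}
  B4: | IN={a, c, e} | OUT={a, c, d, e, f}
  B5: | IN={a, c, e, f} | OUT={c, d, e, f}
  B6: | IN={c, d, e, f} | OUT={a, c, e, f}
  B7: | IN={a, c, e, f} | OUT={a, c, d, e, f}
  B8: | IN={a, c, d, e, f} | OUT={a, c}
  B9: | IN={a, c} | OUT={}

Merge at B8: OUT[B8] = IN[B9] = {a, c}
Applying B8's transfer function to that OUT value gives IN[B8] (row B8 above).

Answer: {a, c, d, e, f}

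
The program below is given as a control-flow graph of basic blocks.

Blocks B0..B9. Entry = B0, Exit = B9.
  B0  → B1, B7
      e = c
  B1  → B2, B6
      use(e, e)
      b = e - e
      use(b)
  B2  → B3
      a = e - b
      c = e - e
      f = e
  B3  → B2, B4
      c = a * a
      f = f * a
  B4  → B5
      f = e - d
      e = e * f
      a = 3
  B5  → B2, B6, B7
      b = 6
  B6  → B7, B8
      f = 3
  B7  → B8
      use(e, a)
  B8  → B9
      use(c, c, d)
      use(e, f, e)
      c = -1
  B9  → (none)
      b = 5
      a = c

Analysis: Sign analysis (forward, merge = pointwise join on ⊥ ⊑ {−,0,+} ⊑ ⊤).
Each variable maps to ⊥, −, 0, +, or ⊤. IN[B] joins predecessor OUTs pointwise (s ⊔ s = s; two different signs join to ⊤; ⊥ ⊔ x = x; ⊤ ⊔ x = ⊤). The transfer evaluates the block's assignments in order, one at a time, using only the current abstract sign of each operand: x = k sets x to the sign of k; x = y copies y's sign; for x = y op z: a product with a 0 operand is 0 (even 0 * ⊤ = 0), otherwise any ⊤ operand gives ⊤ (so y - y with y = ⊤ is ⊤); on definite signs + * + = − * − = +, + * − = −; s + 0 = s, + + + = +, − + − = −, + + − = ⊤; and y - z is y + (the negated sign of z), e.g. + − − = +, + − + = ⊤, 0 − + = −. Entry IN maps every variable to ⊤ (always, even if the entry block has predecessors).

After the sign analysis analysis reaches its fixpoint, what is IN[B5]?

Fixpoint table:
  B0:  IN=(all ⊤)  OUT=(all ⊤)
  B1:  IN=(all ⊤)  OUT=(all ⊤)
  B2:  IN=(all ⊤)  OUT=(all ⊤)
  B3:  IN=(all ⊤)  OUT=(all ⊤)
  B4:  IN=(all ⊤)  OUT={a:+; rest ⊤}
  B5:  IN={a:+; rest ⊤}  OUT={a:+, b:+; rest ⊤}
  B6:  IN=(all ⊤)  OUT={f:+; rest ⊤}
  B7:  IN=(all ⊤)  OUT=(all ⊤)
  B8:  IN=(all ⊤)  OUT={c:-; rest ⊤}
  B9:  IN={c:-; rest ⊤}  OUT={a:-, b:+, c:-; rest ⊤}

Merge at B5: IN[B5] = OUT[B4] = {a: +, b: ⊤, c: ⊤, d: ⊤, e: ⊤, f: ⊤}

Answer: {a: +, b: ⊤, c: ⊤, d: ⊤, e: ⊤, f: ⊤}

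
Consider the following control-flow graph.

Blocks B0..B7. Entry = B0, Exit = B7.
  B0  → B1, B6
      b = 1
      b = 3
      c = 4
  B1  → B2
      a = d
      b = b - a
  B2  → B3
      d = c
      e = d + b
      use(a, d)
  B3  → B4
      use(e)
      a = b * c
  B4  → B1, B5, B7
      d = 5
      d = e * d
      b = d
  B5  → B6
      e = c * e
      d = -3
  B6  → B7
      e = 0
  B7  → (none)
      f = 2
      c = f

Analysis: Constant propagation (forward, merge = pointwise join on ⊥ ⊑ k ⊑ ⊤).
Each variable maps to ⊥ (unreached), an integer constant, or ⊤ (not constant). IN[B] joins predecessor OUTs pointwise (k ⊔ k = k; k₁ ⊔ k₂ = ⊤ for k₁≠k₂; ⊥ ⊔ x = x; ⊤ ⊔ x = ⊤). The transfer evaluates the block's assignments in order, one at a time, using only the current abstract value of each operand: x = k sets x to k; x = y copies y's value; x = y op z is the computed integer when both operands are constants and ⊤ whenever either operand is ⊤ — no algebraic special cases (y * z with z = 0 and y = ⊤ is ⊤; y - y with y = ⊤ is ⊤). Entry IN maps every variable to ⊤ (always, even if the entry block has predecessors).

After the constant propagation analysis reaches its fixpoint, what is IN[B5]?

Per-block solution:
  B0:  IN=(all ⊤)  OUT={b:3, c:4; rest ⊤}
  B1:  IN={c:4; rest ⊤}  OUT={c:4; rest ⊤}
  B2:  IN={c:4; rest ⊤}  OUT={c:4, d:4; rest ⊤}
  B3:  IN={c:4, d:4; rest ⊤}  OUT={c:4, d:4; rest ⊤}
  B4:  IN={c:4, d:4; rest ⊤}  OUT={c:4; rest ⊤}
  B5:  IN={c:4; rest ⊤}  OUT={c:4, d:-3; rest ⊤}
  B6:  IN={c:4; rest ⊤}  OUT={c:4, e:0; rest ⊤}
  B7:  IN={c:4; rest ⊤}  OUT={c:2, f:2; rest ⊤}

Merge at B5: IN[B5] = OUT[B4] = {a: ⊤, b: ⊤, c: 4, d: ⊤, e: ⊤, f: ⊤}

Answer: {a: ⊤, b: ⊤, c: 4, d: ⊤, e: ⊤, f: ⊤}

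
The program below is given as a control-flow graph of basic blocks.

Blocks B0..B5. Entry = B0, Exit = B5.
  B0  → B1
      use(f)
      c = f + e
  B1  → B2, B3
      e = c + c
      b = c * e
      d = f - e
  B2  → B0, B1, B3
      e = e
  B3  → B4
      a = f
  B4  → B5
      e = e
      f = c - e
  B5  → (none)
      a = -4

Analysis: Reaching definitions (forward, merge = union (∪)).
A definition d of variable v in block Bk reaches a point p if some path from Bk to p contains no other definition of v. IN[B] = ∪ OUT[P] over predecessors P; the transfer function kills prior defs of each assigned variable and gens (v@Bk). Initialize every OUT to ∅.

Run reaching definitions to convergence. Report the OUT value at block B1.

Per-block solution:
  B0:   IN={b@B1, c@B0, d@B1, e@B2}   OUT={b@B1, c@B0, d@B1, e@B2}
  B1:   IN={b@B1, c@B0, d@B1, e@B2}   OUT={b@B1, c@B0, d@B1, e@B1}
  B2:   IN={b@B1, c@B0, d@B1, e@B1}   OUT={b@B1, c@B0, d@B1, e@B2}
  B3:   IN={b@B1, c@B0, d@B1, e@B1, e@B2}   OUT={a@B3, b@B1, c@B0, d@B1, e@B1, e@B2}
  B4:   IN={a@B3, b@B1, c@B0, d@B1, e@B1, e@B2}   OUT={a@B3, b@B1, c@B0, d@B1, e@B4, f@B4}
  B5:   IN={a@B3, b@B1, c@B0, d@B1, e@B4, f@B4}   OUT={a@B5, b@B1, c@B0, d@B1, e@B4, f@B4}

Merge at B1: IN[B1] = OUT[B0] ⊔ OUT[B2] = {b@B1, c@B0, d@B1, e@B2}
Applying B1's transfer function to that IN value gives OUT[B1] (row B1 above).

Answer: {b@B1, c@B0, d@B1, e@B1}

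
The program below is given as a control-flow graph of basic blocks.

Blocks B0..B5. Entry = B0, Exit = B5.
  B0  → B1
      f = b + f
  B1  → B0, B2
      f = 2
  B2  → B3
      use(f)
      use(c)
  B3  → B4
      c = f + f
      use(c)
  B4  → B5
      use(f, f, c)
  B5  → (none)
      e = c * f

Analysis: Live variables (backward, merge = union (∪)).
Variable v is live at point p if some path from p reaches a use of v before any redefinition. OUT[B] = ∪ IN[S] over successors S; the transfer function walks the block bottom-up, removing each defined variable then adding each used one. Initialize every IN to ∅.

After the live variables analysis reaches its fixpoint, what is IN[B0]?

Answer: {b, c, f}

Working:
Converged values:
  B0:  IN={b, c, f}  OUT={b, c}
  B1:  IN={b, c}  OUT={b, c, f}
  B2:  IN={c, f}  OUT={f}
  B3:  IN={f}  OUT={c, f}
  B4:  IN={c, f}  OUT={c, f}
  B5:  IN={c, f}  OUT={}

Merge at B0: OUT[B0] = IN[B1] = {b, c}
Applying B0's transfer function to that OUT value gives IN[B0] (row B0 above).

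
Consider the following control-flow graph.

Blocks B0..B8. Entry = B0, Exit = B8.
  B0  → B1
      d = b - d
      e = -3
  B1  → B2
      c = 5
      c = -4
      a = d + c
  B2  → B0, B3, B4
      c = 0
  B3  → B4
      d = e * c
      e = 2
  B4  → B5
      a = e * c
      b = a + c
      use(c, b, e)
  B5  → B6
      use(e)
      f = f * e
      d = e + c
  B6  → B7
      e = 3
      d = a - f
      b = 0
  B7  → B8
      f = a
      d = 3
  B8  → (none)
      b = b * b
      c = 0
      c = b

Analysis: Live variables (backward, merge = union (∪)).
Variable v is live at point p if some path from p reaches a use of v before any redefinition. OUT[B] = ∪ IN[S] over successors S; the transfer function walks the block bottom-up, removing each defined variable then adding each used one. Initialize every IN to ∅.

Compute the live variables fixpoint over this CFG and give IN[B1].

Converged values:
  B0: | IN={b, d, f} | OUT={b, d, e, f}
  B1: | IN={b, d, e, f} | OUT={b, d, e, f}
  B2: | IN={b, d, e, f} | OUT={b, c, d, e, f}
  B3: | IN={c, e, f} | OUT={c, e, f}
  B4: | IN={c, e, f} | OUT={a, c, e, f}
  B5: | IN={a, c, e, f} | OUT={a, f}
  B6: | IN={a, f} | OUT={a, b}
  B7: | IN={a, b} | OUT={b}
  B8: | IN={b} | OUT={}

Merge at B1: OUT[B1] = IN[B2] = {b, d, e, f}
Applying B1's transfer function to that OUT value gives IN[B1] (row B1 above).

Answer: {b, d, e, f}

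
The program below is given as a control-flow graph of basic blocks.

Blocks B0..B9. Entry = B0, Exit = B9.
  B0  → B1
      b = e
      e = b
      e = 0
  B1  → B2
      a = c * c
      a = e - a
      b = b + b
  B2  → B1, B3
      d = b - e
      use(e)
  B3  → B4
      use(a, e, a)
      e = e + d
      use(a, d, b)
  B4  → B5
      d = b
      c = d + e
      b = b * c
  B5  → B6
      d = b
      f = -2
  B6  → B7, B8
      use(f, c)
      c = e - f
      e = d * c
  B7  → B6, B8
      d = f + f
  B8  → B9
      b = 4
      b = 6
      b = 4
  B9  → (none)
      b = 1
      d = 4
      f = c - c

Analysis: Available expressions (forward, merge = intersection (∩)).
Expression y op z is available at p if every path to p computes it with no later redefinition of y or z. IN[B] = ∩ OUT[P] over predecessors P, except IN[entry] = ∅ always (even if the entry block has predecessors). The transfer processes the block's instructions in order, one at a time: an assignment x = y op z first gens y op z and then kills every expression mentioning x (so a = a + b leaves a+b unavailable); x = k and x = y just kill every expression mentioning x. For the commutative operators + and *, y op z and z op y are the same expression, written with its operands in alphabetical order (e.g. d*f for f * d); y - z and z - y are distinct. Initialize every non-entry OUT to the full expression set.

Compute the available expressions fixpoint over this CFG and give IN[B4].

Answer: {c*c}

Trace:
Converged values:
  B0: | IN={} | OUT={}
  B1: | IN={} | OUT={c*c}
  B2: | IN={c*c} | OUT={b-e, c*c}
  B3: | IN={b-e, c*c} | OUT={c*c}
  B4: | IN={c*c} | OUT={d+e}
  B5: | IN={d+e} | OUT={}
  B6: | IN={} | OUT={c*d}
  B7: | IN={c*d} | OUT={f+f}
  B8: | IN={} | OUT={}
  B9: | IN={} | OUT={c-c}

Merge at B4: IN[B4] = OUT[B3] = {c*c}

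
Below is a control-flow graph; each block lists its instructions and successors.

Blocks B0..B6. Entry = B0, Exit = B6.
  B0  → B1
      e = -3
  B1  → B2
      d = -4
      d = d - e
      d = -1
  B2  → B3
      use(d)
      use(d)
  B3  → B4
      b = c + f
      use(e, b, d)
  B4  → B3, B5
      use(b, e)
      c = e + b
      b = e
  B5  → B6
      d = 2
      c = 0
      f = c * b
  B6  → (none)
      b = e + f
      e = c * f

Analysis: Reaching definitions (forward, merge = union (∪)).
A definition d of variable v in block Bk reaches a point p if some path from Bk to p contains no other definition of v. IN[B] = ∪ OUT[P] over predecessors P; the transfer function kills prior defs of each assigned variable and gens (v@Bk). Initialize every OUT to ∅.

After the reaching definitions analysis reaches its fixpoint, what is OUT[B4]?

Answer: {b@B4, c@B4, d@B1, e@B0}

Working:
Per-block solution:
  B0:  IN={}  OUT={e@B0}
  B1:  IN={e@B0}  OUT={d@B1, e@B0}
  B2:  IN={d@B1, e@B0}  OUT={d@B1, e@B0}
  B3:  IN={b@B4, c@B4, d@B1, e@B0}  OUT={b@B3, c@B4, d@B1, e@B0}
  B4:  IN={b@B3, c@B4, d@B1, e@B0}  OUT={b@B4, c@B4, d@B1, e@B0}
  B5:  IN={b@B4, c@B4, d@B1, e@B0}  OUT={b@B4, c@B5, d@B5, e@B0, f@B5}
  B6:  IN={b@B4, c@B5, d@B5, e@B0, f@B5}  OUT={b@B6, c@B5, d@B5, e@B6, f@B5}

Merge at B4: IN[B4] = OUT[B3] = {b@B3, c@B4, d@B1, e@B0}
Applying B4's transfer function to that IN value gives OUT[B4] (row B4 above).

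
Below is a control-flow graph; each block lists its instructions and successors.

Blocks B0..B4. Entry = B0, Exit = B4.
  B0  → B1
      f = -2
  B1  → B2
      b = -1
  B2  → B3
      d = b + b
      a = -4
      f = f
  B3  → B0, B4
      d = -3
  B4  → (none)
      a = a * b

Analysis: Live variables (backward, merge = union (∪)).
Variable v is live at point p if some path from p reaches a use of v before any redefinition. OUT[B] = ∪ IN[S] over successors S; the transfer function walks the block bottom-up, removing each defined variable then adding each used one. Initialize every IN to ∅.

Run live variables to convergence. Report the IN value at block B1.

Answer: {f}

Working:
Fixpoint table:
  B0:  IN={}  OUT={f}
  B1:  IN={f}  OUT={b, f}
  B2:  IN={b, f}  OUT={a, b}
  B3:  IN={a, b}  OUT={a, b}
  B4:  IN={a, b}  OUT={}

Merge at B1: OUT[B1] = IN[B2] = {b, f}
Applying B1's transfer function to that OUT value gives IN[B1] (row B1 above).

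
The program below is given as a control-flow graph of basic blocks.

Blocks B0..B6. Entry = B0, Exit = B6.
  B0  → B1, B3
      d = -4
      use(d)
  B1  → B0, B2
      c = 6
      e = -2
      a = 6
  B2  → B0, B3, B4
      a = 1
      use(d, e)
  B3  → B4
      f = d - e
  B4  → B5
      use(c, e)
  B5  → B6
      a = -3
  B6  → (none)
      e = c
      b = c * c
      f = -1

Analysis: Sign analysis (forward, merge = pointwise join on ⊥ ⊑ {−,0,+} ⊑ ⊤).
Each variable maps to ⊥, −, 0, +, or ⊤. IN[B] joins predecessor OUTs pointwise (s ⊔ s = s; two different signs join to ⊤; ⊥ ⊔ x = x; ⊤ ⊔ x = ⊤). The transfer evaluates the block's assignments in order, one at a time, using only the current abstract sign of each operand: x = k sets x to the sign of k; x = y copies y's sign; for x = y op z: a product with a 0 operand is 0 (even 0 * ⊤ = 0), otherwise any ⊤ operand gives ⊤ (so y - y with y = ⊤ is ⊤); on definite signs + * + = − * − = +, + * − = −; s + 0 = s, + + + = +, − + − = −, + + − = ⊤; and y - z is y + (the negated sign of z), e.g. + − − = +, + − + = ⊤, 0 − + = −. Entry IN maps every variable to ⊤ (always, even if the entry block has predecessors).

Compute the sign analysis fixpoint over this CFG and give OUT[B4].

Answer: {a: ⊤, b: ⊤, c: ⊤, d: -, e: ⊤, f: ⊤}

Working:
Fixpoint table:
  B0: | IN=(all ⊤) | OUT={d:-; rest ⊤}
  B1: | IN={d:-; rest ⊤} | OUT={a:+, c:+, d:-, e:-; rest ⊤}
  B2: | IN={a:+, c:+, d:-, e:-; rest ⊤} | OUT={a:+, c:+, d:-, e:-; rest ⊤}
  B3: | IN={d:-; rest ⊤} | OUT={d:-; rest ⊤}
  B4: | IN={d:-; rest ⊤} | OUT={d:-; rest ⊤}
  B5: | IN={d:-; rest ⊤} | OUT={a:-, d:-; rest ⊤}
  B6: | IN={a:-, d:-; rest ⊤} | OUT={a:-, d:-, f:-; rest ⊤}

Merge at B4: IN[B4] = OUT[B2] ⊔ OUT[B3] = {a: ⊤, b: ⊤, c: ⊤, d: -, e: ⊤, f: ⊤}
Applying B4's transfer function to that IN value gives OUT[B4] (row B4 above).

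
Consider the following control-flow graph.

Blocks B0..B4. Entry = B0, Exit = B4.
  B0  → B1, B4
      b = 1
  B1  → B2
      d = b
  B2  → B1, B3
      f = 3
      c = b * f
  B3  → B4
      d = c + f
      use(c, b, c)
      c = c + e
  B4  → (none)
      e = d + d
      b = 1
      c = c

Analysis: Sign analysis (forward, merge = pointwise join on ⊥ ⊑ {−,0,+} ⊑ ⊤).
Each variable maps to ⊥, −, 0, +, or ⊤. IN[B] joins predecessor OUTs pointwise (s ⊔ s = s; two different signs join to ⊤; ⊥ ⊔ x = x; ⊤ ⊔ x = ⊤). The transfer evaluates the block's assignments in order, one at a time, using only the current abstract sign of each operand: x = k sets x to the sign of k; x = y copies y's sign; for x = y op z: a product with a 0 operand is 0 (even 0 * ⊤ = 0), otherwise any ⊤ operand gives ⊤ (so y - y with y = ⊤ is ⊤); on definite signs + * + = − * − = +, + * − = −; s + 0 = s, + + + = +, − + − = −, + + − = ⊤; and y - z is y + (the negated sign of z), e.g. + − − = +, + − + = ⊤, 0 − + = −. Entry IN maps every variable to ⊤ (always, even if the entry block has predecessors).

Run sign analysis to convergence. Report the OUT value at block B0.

Answer: {a: ⊤, b: +, c: ⊤, d: ⊤, e: ⊤, f: ⊤}

Working:
Fixpoint table:
  B0: | IN=(all ⊤) | OUT={b:+; rest ⊤}
  B1: | IN={b:+; rest ⊤} | OUT={b:+, d:+; rest ⊤}
  B2: | IN={b:+, d:+; rest ⊤} | OUT={b:+, c:+, d:+, f:+; rest ⊤}
  B3: | IN={b:+, c:+, d:+, f:+; rest ⊤} | OUT={b:+, d:+, f:+; rest ⊤}
  B4: | IN={b:+; rest ⊤} | OUT={b:+; rest ⊤}

B0 is the boundary node: IN[B0] = {a: ⊤, b: ⊤, c: ⊤, d: ⊤, e: ⊤, f: ⊤}
Applying B0's transfer function to that IN value gives OUT[B0] (row B0 above).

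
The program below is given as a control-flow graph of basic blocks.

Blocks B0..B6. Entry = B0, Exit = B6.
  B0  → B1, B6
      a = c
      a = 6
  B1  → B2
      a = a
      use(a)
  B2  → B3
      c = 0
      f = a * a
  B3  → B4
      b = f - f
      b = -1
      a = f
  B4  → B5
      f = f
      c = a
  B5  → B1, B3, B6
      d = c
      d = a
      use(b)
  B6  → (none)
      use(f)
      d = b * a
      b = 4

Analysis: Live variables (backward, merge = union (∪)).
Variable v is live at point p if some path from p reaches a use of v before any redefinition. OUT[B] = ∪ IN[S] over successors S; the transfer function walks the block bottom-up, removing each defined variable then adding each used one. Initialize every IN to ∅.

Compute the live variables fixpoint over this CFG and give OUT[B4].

Converged values:
  B0: | IN={b, c, f} | OUT={a, b, f}
  B1: | IN={a} | OUT={a}
  B2: | IN={a} | OUT={f}
  B3: | IN={f} | OUT={a, b, f}
  B4: | IN={a, b, f} | OUT={a, b, c, f}
  B5: | IN={a, b, c, f} | OUT={a, b, f}
  B6: | IN={a, b, f} | OUT={}

Merge at B4: OUT[B4] = IN[B5] = {a, b, c, f}

Answer: {a, b, c, f}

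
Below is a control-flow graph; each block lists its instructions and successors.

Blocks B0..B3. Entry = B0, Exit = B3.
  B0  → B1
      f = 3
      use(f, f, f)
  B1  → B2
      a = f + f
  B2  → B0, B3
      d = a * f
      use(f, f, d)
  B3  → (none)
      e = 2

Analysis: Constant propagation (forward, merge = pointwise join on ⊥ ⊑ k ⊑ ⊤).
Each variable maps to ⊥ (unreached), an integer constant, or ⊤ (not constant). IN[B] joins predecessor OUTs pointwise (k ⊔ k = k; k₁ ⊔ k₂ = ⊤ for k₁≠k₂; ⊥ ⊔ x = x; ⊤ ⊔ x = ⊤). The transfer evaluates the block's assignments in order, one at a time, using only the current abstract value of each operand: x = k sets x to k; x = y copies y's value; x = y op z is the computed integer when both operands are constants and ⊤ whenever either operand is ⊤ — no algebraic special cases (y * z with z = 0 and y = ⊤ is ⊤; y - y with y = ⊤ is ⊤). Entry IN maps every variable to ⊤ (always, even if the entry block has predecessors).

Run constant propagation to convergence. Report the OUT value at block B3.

Answer: {a: 6, b: ⊤, c: ⊤, d: 18, e: 2, f: 3}

Derivation:
Converged values:
  B0:   IN=(all ⊤)   OUT={f:3; rest ⊤}
  B1:   IN={f:3; rest ⊤}   OUT={a:6, f:3; rest ⊤}
  B2:   IN={a:6, f:3; rest ⊤}   OUT={a:6, d:18, f:3; rest ⊤}
  B3:   IN={a:6, d:18, f:3; rest ⊤}   OUT={a:6, d:18, e:2, f:3; rest ⊤}

Merge at B3: IN[B3] = OUT[B2] = {a: 6, b: ⊤, c: ⊤, d: 18, e: ⊤, f: 3}
Applying B3's transfer function to that IN value gives OUT[B3] (row B3 above).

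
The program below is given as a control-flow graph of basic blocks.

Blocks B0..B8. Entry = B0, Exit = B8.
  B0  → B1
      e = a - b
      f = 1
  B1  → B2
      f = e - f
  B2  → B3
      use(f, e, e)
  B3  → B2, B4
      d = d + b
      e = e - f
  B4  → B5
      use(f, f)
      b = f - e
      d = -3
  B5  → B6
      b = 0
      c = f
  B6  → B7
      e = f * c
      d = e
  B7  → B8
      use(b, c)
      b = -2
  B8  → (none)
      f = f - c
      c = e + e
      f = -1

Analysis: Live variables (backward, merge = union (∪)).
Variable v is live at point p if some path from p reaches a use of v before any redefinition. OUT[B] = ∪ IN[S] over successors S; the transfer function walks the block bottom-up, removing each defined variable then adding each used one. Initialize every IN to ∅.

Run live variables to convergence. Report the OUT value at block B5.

Answer: {b, c, f}

Trace:
Converged values:
  B0: | IN={a, b, d} | OUT={b, d, e, f}
  B1: | IN={b, d, e, f} | OUT={b, d, e, f}
  B2: | IN={b, d, e, f} | OUT={b, d, e, f}
  B3: | IN={b, d, e, f} | OUT={b, d, e, f}
  B4: | IN={e, f} | OUT={f}
  B5: | IN={f} | OUT={b, c, f}
  B6: | IN={b, c, f} | OUT={b, c, e, f}
  B7: | IN={b, c, e, f} | OUT={c, e, f}
  B8: | IN={c, e, f} | OUT={}

Merge at B5: OUT[B5] = IN[B6] = {b, c, f}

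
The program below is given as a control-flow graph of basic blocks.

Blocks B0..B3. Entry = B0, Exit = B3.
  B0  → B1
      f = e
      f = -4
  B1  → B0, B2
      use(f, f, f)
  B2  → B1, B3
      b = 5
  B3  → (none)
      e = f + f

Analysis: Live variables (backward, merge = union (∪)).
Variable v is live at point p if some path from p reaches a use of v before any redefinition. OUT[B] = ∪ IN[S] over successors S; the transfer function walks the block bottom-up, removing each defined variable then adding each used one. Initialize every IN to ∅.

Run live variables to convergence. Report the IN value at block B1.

Per-block solution:
  B0: | IN={e} | OUT={e, f}
  B1: | IN={e, f} | OUT={e, f}
  B2: | IN={e, f} | OUT={e, f}
  B3: | IN={f} | OUT={}

Merge at B1: OUT[B1] = IN[B0] ⊔ IN[B2] = {e, f}
Applying B1's transfer function to that OUT value gives IN[B1] (row B1 above).

Answer: {e, f}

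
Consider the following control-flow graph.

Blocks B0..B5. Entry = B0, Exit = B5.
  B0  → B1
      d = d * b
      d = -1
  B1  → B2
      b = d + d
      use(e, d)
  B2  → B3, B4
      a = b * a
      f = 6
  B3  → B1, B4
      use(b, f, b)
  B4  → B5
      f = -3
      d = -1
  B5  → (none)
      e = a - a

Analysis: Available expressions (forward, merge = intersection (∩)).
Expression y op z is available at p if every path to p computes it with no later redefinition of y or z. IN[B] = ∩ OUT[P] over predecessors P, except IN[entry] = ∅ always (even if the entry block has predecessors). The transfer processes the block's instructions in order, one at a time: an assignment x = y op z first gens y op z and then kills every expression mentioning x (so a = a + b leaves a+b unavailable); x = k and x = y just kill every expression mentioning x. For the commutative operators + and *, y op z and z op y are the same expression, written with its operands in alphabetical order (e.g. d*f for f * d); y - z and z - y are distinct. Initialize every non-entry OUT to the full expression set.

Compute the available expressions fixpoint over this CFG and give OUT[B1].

Converged values:
  B0:   IN={}   OUT={}
  B1:   IN={}   OUT={d+d}
  B2:   IN={d+d}   OUT={d+d}
  B3:   IN={d+d}   OUT={d+d}
  B4:   IN={d+d}   OUT={}
  B5:   IN={}   OUT={a-a}

Merge at B1: IN[B1] = OUT[B0] ∩ OUT[B3] = {}
Applying B1's transfer function to that IN value gives OUT[B1] (row B1 above).

Answer: {d+d}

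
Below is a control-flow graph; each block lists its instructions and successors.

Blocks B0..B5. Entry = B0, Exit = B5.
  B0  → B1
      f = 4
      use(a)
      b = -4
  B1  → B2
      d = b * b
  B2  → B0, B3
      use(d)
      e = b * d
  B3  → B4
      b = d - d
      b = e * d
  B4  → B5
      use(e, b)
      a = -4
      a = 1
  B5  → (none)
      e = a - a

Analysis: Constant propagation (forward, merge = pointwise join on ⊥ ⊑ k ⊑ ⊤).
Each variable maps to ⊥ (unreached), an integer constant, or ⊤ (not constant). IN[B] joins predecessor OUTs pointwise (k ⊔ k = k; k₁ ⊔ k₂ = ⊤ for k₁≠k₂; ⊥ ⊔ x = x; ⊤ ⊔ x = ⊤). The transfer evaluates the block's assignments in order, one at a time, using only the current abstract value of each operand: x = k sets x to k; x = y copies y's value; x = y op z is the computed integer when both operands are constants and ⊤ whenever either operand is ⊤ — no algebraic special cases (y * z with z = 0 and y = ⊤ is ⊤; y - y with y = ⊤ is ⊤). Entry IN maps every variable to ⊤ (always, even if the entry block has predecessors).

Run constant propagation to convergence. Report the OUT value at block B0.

Per-block solution:
  B0:   IN=(all ⊤)   OUT={b:-4, f:4; rest ⊤}
  B1:   IN={b:-4, f:4; rest ⊤}   OUT={b:-4, d:16, f:4; rest ⊤}
  B2:   IN={b:-4, d:16, f:4; rest ⊤}   OUT={b:-4, d:16, e:-64, f:4; rest ⊤}
  B3:   IN={b:-4, d:16, e:-64, f:4; rest ⊤}   OUT={b:-1024, d:16, e:-64, f:4; rest ⊤}
  B4:   IN={b:-1024, d:16, e:-64, f:4; rest ⊤}   OUT={a:1, b:-1024, d:16, e:-64, f:4; rest ⊤}
  B5:   IN={a:1, b:-1024, d:16, e:-64, f:4; rest ⊤}   OUT={a:1, b:-1024, d:16, e:0, f:4; rest ⊤}

Merge at B0 (entry node, so the boundary value (all ⊤) is joined with the incoming edge(s)): IN[B0] = (all ⊤) ⊔ OUT[B2] = {a: ⊤, b: ⊤, c: ⊤, d: ⊤, e: ⊤, f: ⊤}
Applying B0's transfer function to that IN value gives OUT[B0] (row B0 above).

Answer: {a: ⊤, b: -4, c: ⊤, d: ⊤, e: ⊤, f: 4}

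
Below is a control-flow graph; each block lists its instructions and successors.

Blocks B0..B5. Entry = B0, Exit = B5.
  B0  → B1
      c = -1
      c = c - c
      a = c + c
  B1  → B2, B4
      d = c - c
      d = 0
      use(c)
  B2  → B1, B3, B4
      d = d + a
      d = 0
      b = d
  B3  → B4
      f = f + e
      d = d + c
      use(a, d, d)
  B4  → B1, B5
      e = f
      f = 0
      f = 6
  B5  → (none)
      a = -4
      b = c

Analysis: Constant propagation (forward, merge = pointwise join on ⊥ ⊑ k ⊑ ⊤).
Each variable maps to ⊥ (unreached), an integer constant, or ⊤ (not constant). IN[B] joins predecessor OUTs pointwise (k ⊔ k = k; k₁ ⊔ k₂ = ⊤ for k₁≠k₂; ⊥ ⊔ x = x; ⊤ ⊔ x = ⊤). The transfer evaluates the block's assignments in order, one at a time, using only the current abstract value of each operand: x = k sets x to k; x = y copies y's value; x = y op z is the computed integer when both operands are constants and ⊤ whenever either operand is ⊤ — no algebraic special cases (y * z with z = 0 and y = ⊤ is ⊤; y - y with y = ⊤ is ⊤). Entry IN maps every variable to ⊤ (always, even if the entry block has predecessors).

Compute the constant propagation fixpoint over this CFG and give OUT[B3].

Answer: {a: 0, b: 0, c: 0, d: 0, e: ⊤, f: ⊤}

Derivation:
Per-block solution:
  B0: | IN=(all ⊤) | OUT={a:0, c:0; rest ⊤}
  B1: | IN={a:0, c:0; rest ⊤} | OUT={a:0, c:0, d:0; rest ⊤}
  B2: | IN={a:0, c:0, d:0; rest ⊤} | OUT={a:0, b:0, c:0, d:0; rest ⊤}
  B3: | IN={a:0, b:0, c:0, d:0; rest ⊤} | OUT={a:0, b:0, c:0, d:0; rest ⊤}
  B4: | IN={a:0, c:0, d:0; rest ⊤} | OUT={a:0, c:0, d:0, f:6; rest ⊤}
  B5: | IN={a:0, c:0, d:0, f:6; rest ⊤} | OUT={a:-4, b:0, c:0, d:0, f:6; rest ⊤}

Merge at B3: IN[B3] = OUT[B2] = {a: 0, b: 0, c: 0, d: 0, e: ⊤, f: ⊤}
Applying B3's transfer function to that IN value gives OUT[B3] (row B3 above).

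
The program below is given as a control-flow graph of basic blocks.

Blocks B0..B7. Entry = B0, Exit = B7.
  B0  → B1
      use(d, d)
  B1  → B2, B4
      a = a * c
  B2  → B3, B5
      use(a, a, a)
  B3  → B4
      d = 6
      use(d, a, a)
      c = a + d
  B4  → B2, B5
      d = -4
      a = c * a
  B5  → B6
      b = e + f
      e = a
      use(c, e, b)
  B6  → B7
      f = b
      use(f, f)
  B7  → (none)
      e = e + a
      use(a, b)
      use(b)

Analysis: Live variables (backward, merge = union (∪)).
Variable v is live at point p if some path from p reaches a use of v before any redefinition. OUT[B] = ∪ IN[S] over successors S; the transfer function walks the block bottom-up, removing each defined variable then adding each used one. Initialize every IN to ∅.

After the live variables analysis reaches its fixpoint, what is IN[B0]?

Answer: {a, c, d, e, f}

Working:
Converged values:
  B0:   IN={a, c, d, e, f}   OUT={a, c, e, f}
  B1:   IN={a, c, e, f}   OUT={a, c, e, f}
  B2:   IN={a, c, e, f}   OUT={a, c, e, f}
  B3:   IN={a, e, f}   OUT={a, c, e, f}
  B4:   IN={a, c, e, f}   OUT={a, c, e, f}
  B5:   IN={a, c, e, f}   OUT={a, b, e}
  B6:   IN={a, b, e}   OUT={a, b, e}
  B7:   IN={a, b, e}   OUT={}

Merge at B0: OUT[B0] = IN[B1] = {a, c, e, f}
Applying B0's transfer function to that OUT value gives IN[B0] (row B0 above).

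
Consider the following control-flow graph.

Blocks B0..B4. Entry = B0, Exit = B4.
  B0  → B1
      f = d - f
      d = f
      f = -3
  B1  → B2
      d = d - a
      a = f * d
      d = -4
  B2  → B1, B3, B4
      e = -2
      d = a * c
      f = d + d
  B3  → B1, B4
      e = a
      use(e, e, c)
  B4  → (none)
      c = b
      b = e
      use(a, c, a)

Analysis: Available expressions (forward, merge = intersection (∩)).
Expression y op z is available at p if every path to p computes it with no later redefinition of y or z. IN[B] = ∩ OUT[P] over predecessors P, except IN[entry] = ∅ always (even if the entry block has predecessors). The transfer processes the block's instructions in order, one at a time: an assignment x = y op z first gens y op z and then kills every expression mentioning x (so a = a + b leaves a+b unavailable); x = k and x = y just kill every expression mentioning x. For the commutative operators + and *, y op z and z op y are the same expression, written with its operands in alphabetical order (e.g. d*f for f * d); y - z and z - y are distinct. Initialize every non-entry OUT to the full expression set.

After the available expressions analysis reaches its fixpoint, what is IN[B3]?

Fixpoint table:
  B0:  IN={}  OUT={}
  B1:  IN={}  OUT={}
  B2:  IN={}  OUT={a*c, d+d}
  B3:  IN={a*c, d+d}  OUT={a*c, d+d}
  B4:  IN={a*c, d+d}  OUT={d+d}

Merge at B3: IN[B3] = OUT[B2] = {a*c, d+d}

Answer: {a*c, d+d}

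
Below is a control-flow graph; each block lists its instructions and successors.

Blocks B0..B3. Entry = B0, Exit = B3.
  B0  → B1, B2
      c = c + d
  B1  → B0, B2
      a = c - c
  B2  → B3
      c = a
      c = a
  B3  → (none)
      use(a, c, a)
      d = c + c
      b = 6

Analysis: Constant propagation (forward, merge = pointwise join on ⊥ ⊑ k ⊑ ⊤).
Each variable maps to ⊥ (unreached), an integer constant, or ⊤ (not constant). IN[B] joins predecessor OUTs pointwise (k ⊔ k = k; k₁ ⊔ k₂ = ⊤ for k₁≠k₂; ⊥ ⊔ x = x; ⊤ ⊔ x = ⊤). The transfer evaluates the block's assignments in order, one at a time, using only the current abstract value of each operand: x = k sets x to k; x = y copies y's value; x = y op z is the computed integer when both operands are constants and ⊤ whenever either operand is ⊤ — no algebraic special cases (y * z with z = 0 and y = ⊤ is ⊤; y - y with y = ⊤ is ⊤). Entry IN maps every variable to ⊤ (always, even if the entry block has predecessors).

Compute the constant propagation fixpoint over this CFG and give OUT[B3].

Answer: {a: ⊤, b: 6, c: ⊤, d: ⊤, e: ⊤, f: ⊤}

Trace:
Per-block solution:
  B0:   IN=(all ⊤)   OUT=(all ⊤)
  B1:   IN=(all ⊤)   OUT=(all ⊤)
  B2:   IN=(all ⊤)   OUT=(all ⊤)
  B3:   IN=(all ⊤)   OUT={b:6; rest ⊤}

Merge at B3: IN[B3] = OUT[B2] = {a: ⊤, b: ⊤, c: ⊤, d: ⊤, e: ⊤, f: ⊤}
Applying B3's transfer function to that IN value gives OUT[B3] (row B3 above).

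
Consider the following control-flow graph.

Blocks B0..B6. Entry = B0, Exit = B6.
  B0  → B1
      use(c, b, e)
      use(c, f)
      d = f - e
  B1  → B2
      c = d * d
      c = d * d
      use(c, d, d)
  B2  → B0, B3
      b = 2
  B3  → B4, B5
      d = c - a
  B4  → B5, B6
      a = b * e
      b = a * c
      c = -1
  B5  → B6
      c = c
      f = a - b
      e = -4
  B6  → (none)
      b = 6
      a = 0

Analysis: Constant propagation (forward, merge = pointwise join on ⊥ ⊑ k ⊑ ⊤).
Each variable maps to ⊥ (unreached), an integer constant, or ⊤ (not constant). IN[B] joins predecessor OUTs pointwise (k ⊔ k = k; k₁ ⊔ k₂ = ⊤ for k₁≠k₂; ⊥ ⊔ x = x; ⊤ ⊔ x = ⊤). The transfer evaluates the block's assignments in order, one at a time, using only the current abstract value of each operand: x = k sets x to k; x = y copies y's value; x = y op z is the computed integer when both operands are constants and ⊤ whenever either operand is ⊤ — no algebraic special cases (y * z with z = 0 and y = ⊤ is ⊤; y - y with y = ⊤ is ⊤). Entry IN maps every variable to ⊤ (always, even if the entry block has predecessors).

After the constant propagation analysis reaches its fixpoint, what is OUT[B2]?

Answer: {a: ⊤, b: 2, c: ⊤, d: ⊤, e: ⊤, f: ⊤}

Working:
Per-block solution:
  B0:  IN=(all ⊤)  OUT=(all ⊤)
  B1:  IN=(all ⊤)  OUT=(all ⊤)
  B2:  IN=(all ⊤)  OUT={b:2; rest ⊤}
  B3:  IN={b:2; rest ⊤}  OUT={b:2; rest ⊤}
  B4:  IN={b:2; rest ⊤}  OUT={c:-1; rest ⊤}
  B5:  IN=(all ⊤)  OUT={e:-4; rest ⊤}
  B6:  IN=(all ⊤)  OUT={a:0, b:6; rest ⊤}

Merge at B2: IN[B2] = OUT[B1] = {a: ⊤, b: ⊤, c: ⊤, d: ⊤, e: ⊤, f: ⊤}
Applying B2's transfer function to that IN value gives OUT[B2] (row B2 above).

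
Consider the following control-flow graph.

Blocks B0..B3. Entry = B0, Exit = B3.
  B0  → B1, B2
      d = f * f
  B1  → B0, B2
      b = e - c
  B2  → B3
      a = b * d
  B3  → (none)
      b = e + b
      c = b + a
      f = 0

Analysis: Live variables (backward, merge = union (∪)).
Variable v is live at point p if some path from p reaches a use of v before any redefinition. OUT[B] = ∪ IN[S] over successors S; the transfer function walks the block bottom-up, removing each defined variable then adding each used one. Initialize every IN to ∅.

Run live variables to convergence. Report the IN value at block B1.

Answer: {c, d, e, f}

Trace:
Per-block solution:
  B0:   IN={b, c, e, f}   OUT={b, c, d, e, f}
  B1:   IN={c, d, e, f}   OUT={b, c, d, e, f}
  B2:   IN={b, d, e}   OUT={a, b, e}
  B3:   IN={a, b, e}   OUT={}

Merge at B1: OUT[B1] = IN[B0] ⊔ IN[B2] = {b, c, d, e, f}
Applying B1's transfer function to that OUT value gives IN[B1] (row B1 above).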